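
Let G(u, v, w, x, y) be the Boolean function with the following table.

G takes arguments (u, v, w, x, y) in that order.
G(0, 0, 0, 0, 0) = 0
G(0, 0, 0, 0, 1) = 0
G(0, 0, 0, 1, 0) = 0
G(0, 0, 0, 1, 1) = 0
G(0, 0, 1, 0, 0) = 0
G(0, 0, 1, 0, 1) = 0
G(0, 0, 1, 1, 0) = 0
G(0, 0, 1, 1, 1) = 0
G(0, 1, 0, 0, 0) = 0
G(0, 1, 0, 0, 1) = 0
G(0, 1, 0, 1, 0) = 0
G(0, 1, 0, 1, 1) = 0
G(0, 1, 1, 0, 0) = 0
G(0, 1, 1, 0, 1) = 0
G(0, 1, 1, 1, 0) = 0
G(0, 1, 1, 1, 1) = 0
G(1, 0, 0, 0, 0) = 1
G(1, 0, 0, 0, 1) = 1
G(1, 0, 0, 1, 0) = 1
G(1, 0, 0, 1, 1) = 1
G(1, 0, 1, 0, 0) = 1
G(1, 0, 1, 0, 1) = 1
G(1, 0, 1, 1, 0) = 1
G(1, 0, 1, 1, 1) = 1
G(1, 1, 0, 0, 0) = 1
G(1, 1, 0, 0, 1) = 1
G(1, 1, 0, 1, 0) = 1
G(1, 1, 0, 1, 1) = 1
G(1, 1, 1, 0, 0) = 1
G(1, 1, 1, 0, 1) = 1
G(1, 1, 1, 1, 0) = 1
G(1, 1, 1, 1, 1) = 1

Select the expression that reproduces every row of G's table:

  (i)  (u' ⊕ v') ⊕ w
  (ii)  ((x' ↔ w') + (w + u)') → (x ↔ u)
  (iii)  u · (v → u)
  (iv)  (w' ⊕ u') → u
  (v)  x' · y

iii

(i): at (0,0,1,0,0) it gives 1, but G = 0 — eliminated.
(ii): at (0,0,0,0,0) it gives 1, but G = 0 — eliminated.
(iv): at (0,0,0,0,0) it gives 1, but G = 0 — eliminated.
(v): at (0,0,0,0,1) it gives 1, but G = 0 — eliminated.
(iii) is the remaining candidate, and it agrees with G on all 32 inputs.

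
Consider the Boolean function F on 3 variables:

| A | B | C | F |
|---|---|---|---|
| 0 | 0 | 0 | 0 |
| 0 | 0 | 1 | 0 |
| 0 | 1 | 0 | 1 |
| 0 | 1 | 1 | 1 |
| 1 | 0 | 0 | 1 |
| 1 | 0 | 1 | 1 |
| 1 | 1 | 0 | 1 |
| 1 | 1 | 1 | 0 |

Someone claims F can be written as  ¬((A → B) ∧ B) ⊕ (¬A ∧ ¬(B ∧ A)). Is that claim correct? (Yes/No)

No

Evaluate ¬((A → B) ∧ B) ⊕ (¬A ∧ ¬(B ∧ A)) on each row and compare to F:
  A=0, B=0, C=0: formula gives 0, F = 0 ✓
  A=0, B=0, C=1: formula gives 0, F = 0 ✓
  A=0, B=1, C=0: formula gives 1, F = 1 ✓
  A=0, B=1, C=1: formula gives 1, F = 1 ✓
  A=1, B=0, C=0: formula gives 1, F = 1 ✓
  …
  A=1, B=1, C=0: formula gives 0, but F = 1 ✗
Row (1,1,0) is a counterexample, so the formula is not equivalent to F.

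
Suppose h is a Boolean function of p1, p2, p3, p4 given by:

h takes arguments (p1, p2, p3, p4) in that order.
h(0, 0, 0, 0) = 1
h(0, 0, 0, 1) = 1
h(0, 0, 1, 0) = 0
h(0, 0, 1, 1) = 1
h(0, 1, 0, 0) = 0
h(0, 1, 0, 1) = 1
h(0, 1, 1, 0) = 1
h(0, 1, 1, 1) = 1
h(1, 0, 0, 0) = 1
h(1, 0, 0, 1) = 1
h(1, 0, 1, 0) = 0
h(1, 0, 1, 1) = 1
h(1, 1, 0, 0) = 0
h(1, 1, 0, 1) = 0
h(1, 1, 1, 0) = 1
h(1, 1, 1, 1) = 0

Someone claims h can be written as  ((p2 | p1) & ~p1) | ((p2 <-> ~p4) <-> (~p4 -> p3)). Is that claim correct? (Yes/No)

Check the formula against h row by row:
  p1=0, p2=0, p3=0, p4=0: formula gives 1, h = 1 ✓
  p1=0, p2=0, p3=0, p4=1: formula gives 1, h = 1 ✓
  p1=0, p2=0, p3=1, p4=0: formula gives 0, h = 0 ✓
  p1=0, p2=0, p3=1, p4=1: formula gives 1, h = 1 ✓
  p1=0, p2=1, p3=0, p4=0: formula gives 1, but h = 0 ✗
Row (0,1,0,0) is a counterexample, so the formula is not equivalent to h.

No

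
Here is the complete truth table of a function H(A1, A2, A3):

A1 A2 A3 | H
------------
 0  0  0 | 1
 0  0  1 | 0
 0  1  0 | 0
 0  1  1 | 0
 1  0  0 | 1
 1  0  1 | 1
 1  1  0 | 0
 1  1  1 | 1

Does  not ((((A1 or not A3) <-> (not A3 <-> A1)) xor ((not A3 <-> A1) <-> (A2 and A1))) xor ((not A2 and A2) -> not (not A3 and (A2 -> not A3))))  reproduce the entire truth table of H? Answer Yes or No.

No

Test each input against both H and the formula:
  A1=0, A2=0, A3=0: formula gives 1, H = 1 ✓
  A1=0, A2=0, A3=1: formula gives 0, H = 0 ✓
  A1=0, A2=1, A3=0: formula gives 1, but H = 0 ✗
Row (0,1,0) is a counterexample, so the formula is not equivalent to H.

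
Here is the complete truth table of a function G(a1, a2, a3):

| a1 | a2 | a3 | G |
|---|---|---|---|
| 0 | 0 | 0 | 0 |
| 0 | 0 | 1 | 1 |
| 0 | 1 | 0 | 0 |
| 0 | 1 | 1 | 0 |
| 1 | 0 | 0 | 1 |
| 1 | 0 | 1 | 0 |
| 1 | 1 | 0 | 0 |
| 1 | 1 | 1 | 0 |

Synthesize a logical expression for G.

G(a1, a2, a3) = ((~a1 & ~a2) & a3) | ((a1 & ~a2) & ~a3)

Collect the rows where G=1 — (0,0,1), (1,0,0) — and write one minterm per row: ¬a1·¬a2·a3, a1·¬a2·¬a3. Their union (logical OR) reproduces the table exactly.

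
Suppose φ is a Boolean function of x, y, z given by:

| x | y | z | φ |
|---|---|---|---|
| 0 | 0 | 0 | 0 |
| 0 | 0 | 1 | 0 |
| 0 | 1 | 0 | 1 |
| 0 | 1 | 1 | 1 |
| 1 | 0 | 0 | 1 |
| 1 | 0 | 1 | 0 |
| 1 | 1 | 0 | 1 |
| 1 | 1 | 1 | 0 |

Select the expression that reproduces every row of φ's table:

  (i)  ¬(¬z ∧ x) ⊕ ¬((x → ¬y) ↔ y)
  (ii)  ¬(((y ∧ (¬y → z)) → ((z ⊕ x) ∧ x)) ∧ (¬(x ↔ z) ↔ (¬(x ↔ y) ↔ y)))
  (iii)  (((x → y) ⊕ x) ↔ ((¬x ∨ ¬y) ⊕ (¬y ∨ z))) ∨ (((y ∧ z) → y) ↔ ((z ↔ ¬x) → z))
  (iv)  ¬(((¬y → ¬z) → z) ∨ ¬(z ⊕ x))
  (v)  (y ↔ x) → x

(ii) disagrees with φ on (0,0,0) (formula → 1, table → 0); rule it out.
(iii) disagrees with φ on (0,0,0) (formula → 1, table → 0); rule it out.
(iv) disagrees with φ on (0,1,0) (formula → 0, table → 1); rule it out.
(v) disagrees with φ on (1,0,1) (formula → 1, table → 0); rule it out.
That leaves (i). Evaluating it on every row reproduces the table of φ exactly.

i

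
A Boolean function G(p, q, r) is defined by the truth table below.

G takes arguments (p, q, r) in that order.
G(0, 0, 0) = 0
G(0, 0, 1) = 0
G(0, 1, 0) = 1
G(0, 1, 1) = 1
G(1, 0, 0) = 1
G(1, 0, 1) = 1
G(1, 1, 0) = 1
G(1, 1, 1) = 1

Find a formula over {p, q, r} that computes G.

G(p, q, r) = NOT (((NOT p AND NOT q) AND NOT r) OR ((NOT p AND NOT q) AND r))

G is 0 on only 2 rows — (0,0,0), (0,0,1). Writing each as a minterm (¬p·¬q·¬r, ¬p·¬q·r) and OR-ing them characterizes exactly where G=0, so G is the negation of that disjunction.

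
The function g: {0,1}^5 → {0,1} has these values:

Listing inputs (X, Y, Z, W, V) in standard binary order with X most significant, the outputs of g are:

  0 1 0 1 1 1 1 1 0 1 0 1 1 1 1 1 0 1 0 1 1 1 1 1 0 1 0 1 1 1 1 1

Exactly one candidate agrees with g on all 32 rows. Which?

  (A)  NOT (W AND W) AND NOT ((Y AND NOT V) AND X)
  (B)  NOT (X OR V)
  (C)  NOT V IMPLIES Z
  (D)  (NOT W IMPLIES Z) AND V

(A) disagrees with g on (0,0,0,0,0) (formula → 1, table → 0); rule it out.
(B) disagrees with g on (0,0,0,0,0) (formula → 1, table → 0); rule it out.
(D) disagrees with g on (0,0,0,0,1) (formula → 0, table → 1); rule it out.
(C) is the remaining candidate, and it agrees with g on all 32 inputs.

C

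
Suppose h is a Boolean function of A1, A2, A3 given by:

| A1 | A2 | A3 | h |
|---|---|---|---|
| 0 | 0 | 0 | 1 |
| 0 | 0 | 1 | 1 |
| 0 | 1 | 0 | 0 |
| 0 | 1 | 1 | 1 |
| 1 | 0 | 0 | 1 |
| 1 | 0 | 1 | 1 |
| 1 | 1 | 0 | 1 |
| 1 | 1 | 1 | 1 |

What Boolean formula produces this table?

h is 0 on exactly one input, (0,1,0), whose minterm is ¬A1·A2·¬A3. So h is the negation of that single conjunction.

h(A1, A2, A3) = ¬((¬A1 ∧ A2) ∧ ¬A3)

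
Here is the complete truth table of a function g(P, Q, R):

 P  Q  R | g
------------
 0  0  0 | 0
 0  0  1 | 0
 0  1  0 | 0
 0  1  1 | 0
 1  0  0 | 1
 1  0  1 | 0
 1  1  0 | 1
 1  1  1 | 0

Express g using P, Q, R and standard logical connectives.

Collect the rows where g=1 — (1,0,0), (1,1,0) — and write one minterm per row: P·¬Q·¬R, P·Q·¬R. Their union (logical OR) reproduces the table exactly.

g(P, Q, R) = ((P · Q') · R') + ((P · Q) · R')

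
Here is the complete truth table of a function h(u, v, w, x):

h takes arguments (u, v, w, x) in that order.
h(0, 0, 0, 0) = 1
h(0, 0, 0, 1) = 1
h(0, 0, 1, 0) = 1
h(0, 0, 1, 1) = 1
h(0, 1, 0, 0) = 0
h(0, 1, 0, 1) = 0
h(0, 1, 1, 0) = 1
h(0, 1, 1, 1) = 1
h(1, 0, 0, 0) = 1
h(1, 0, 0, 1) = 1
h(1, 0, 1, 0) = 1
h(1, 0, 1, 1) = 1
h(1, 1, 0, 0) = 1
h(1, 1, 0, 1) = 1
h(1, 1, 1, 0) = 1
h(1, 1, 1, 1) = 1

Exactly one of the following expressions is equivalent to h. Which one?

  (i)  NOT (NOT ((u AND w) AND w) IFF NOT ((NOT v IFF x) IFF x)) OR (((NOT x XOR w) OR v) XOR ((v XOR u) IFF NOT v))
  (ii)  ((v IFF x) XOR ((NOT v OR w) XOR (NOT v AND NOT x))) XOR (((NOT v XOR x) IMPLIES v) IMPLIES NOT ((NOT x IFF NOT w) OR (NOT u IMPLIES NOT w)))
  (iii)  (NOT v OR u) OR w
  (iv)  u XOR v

(i) fails at (0,1,0,0): the formula yields 1, h is 0.
(ii) fails at (0,0,0,0): the formula yields 0, h is 1.
(iv) fails at (0,0,0,0): the formula yields 0, h is 1.
Only (iii) survives; checking it on all 16 rows confirms it matches h.

iii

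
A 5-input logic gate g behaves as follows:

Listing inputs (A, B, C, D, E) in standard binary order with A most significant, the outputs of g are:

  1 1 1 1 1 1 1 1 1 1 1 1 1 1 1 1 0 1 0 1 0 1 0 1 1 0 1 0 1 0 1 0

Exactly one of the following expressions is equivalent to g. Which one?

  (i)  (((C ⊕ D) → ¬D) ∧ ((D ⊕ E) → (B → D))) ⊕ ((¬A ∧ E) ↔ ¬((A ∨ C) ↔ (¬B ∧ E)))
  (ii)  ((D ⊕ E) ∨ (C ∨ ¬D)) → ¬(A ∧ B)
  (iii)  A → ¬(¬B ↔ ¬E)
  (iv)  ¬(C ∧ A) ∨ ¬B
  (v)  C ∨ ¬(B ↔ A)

iii

(i): at (0,0,0,0,0) it gives 0, but g = 1 — eliminated.
(ii): at (1,0,0,0,0) it gives 1, but g = 0 — eliminated.
(iv): at (1,0,0,0,0) it gives 1, but g = 0 — eliminated.
(v): at (0,0,0,0,0) it gives 0, but g = 1 — eliminated.
That leaves (iii). Evaluating it on every row reproduces the table of g exactly.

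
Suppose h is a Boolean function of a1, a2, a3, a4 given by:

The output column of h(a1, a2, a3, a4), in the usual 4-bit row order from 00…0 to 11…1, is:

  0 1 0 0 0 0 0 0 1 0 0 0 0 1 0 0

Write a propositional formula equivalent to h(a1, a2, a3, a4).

The 1-rows are (0,0,0,1), (1,0,0,0), (1,1,0,1). Each contributes one minterm — ¬a1·¬a2·¬a3·a4; a1·¬a2·¬a3·¬a4; a1·a2·¬a3·a4 — and their disjunction is a sum-of-products form of h.

h(a1, a2, a3, a4) = ((((~a1 & ~a2) & ~a3) & a4) | (((a1 & ~a2) & ~a3) & ~a4)) | (((a1 & a2) & ~a3) & a4)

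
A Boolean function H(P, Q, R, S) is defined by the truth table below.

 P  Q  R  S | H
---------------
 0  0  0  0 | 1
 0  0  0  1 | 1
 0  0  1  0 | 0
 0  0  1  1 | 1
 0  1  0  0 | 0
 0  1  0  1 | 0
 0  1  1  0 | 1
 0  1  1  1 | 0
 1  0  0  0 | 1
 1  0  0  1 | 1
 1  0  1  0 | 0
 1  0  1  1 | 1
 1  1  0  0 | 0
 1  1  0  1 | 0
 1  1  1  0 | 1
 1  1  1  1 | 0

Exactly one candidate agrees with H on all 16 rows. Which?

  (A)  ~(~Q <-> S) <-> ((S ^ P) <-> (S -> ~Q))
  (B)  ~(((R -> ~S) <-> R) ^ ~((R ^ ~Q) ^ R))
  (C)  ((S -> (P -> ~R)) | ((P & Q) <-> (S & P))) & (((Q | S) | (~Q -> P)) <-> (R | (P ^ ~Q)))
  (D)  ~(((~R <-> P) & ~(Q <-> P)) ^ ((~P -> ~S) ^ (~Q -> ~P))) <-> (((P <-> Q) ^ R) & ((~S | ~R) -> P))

B

(A) fails at (0,0,0,0): the formula yields 0, H is 1.
(C) fails at (0,0,0,0): the formula yields 0, H is 1.
(D) fails at (0,0,0,0): the formula yields 0, H is 1.
(B) is the remaining candidate, and it agrees with H on all 16 inputs.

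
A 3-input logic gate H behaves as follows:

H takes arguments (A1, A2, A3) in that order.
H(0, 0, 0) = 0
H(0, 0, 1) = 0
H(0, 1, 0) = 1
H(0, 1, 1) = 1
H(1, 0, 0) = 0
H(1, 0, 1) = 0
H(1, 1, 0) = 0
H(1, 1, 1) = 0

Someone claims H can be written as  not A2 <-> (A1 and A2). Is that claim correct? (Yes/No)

Yes

Test each input against both H and the formula:
  A1=0, A2=0, A3=0: formula gives 0, H = 0 ✓
  A1=0, A2=0, A3=1: formula gives 0, H = 0 ✓
  A1=0, A2=1, A3=0: formula gives 1, H = 1 ✓
  A1=0, A2=1, A3=1: formula gives 1, H = 1 ✓
  A1=1, A2=0, A3=0: formula gives 0, H = 0 ✓
  …and likewise for the remaining 3 rows.
All 8 rows match — the expression computes H exactly.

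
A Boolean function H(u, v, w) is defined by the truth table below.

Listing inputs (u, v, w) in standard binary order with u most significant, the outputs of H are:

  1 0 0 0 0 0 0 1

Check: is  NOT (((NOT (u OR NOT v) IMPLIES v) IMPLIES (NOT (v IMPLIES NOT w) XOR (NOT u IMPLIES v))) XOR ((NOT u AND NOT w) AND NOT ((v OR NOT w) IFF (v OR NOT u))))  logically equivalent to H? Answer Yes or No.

No

Check the formula against H row by row:
  u=0, v=0, w=0: formula gives 1, H = 1 ✓
  u=0, v=0, w=1: formula gives 1, but H = 0 ✗
Since they disagree at (0,0,1), the expression is not a correct formula for H.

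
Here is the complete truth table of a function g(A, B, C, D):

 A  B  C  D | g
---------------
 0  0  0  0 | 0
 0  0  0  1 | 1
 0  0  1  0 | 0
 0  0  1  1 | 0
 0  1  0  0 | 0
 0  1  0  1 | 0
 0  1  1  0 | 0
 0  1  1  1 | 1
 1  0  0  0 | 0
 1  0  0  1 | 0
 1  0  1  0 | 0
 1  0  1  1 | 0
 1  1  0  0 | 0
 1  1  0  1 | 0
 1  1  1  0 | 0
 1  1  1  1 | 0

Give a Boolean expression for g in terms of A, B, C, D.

The 1-rows are (0,0,0,1), (0,1,1,1). Each contributes one minterm — ¬A·¬B·¬C·D; ¬A·B·C·D — and their disjunction is a sum-of-products form of g.

g(A, B, C, D) = (((~A & ~B) & ~C) & D) | (((~A & B) & C) & D)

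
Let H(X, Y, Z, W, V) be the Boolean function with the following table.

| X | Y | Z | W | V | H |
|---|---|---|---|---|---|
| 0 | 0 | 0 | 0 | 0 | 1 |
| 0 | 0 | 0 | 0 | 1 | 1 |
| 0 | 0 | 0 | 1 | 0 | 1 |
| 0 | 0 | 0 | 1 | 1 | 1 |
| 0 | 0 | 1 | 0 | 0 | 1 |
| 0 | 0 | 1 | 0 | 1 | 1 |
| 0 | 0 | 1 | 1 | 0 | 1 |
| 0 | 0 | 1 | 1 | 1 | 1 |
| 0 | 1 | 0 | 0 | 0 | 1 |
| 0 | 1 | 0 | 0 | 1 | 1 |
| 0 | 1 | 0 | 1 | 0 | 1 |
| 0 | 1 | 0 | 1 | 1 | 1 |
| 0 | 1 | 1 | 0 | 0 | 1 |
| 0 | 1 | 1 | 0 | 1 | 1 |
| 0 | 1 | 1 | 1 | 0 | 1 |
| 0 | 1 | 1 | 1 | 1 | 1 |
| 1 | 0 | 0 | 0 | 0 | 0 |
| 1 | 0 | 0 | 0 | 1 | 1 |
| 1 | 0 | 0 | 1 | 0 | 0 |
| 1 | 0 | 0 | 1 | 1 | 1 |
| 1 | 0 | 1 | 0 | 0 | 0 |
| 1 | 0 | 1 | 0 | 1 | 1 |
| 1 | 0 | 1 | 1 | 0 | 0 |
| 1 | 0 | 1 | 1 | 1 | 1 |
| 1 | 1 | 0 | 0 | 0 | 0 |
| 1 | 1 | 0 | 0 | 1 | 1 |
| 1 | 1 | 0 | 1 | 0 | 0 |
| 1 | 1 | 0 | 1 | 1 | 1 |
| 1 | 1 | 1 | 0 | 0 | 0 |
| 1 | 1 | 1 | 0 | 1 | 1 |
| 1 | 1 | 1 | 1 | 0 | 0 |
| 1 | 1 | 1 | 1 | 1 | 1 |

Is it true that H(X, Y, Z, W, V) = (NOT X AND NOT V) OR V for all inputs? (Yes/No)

Test each input against both H and the formula:
  X=0, Y=0, Z=0, W=0, V=0: formula gives 1, H = 1 ✓
  X=0, Y=0, Z=0, W=0, V=1: formula gives 1, H = 1 ✓
  X=0, Y=0, Z=0, W=1, V=0: formula gives 1, H = 1 ✓
  X=0, Y=0, Z=0, W=1, V=1: formula gives 1, H = 1 ✓
  … (the remaining 28 rows also agree.)
No disagreement on any input; they are logically equivalent.

Yes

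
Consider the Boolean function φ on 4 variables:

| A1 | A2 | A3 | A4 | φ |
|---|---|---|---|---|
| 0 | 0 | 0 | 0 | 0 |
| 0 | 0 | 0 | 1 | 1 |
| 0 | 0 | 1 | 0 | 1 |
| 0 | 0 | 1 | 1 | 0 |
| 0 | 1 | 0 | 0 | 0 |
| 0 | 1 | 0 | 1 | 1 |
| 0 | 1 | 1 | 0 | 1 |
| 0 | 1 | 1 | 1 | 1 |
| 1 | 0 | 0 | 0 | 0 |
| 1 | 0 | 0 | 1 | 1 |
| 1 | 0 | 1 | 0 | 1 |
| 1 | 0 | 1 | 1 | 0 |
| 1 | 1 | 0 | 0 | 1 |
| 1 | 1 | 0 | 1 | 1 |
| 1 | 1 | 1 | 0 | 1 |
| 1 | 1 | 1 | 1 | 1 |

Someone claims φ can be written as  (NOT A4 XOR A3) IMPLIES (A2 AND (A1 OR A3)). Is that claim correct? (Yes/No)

Yes

Evaluate (NOT A4 XOR A3) IMPLIES (A2 AND (A1 OR A3)) on each row and compare to φ:
  A1=0, A2=0, A3=0, A4=0: formula gives 0, φ = 0 ✓
  A1=0, A2=0, A3=0, A4=1: formula gives 1, φ = 1 ✓
  A1=0, A2=0, A3=1, A4=0: formula gives 1, φ = 1 ✓
  A1=0, A2=0, A3=1, A4=1: formula gives 0, φ = 0 ✓
  … (the remaining 12 rows also agree.)
All 16 rows match — the expression computes φ exactly.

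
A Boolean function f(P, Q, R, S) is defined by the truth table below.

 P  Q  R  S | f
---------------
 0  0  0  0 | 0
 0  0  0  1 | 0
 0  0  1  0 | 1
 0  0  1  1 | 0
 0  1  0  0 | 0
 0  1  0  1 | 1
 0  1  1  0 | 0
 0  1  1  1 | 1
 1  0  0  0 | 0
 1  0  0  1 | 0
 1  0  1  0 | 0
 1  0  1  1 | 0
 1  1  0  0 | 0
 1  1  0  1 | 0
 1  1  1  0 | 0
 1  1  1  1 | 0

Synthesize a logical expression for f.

f(P, Q, R, S) = ((((not P and not Q) and R) and not S) or (((not P and Q) and not R) and S)) or (((not P and Q) and R) and S)

f=1 on 3 inputs: (0,0,1,0), (0,1,0,1), (0,1,1,1). Reading each as a conjunction of literals (¬P·¬Q·R·¬S, ¬P·Q·¬R·S, ¬P·Q·R·S) and taking the OR gives the canonical DNF.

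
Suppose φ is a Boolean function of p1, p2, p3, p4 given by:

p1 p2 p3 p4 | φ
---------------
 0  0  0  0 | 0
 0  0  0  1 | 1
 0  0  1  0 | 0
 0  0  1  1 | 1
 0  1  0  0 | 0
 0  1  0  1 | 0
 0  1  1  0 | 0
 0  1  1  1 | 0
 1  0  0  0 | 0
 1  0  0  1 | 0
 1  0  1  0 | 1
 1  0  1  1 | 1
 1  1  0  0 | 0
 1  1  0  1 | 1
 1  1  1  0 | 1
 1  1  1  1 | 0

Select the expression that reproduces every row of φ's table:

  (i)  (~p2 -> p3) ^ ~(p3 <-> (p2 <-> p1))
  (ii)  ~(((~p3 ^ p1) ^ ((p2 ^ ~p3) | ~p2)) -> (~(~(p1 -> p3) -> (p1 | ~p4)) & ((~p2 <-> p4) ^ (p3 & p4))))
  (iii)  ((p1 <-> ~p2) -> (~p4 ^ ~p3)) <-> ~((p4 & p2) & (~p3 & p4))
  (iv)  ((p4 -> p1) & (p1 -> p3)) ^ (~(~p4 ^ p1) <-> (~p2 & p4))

(i) fails at (0,0,0,0): the formula yields 1, φ is 0.
(ii) fails at (0,0,0,1): the formula yields 0, φ is 1.
(iii) fails at (0,0,0,0): the formula yields 1, φ is 0.
(iv) is the remaining candidate, and it agrees with φ on all 16 inputs.

iv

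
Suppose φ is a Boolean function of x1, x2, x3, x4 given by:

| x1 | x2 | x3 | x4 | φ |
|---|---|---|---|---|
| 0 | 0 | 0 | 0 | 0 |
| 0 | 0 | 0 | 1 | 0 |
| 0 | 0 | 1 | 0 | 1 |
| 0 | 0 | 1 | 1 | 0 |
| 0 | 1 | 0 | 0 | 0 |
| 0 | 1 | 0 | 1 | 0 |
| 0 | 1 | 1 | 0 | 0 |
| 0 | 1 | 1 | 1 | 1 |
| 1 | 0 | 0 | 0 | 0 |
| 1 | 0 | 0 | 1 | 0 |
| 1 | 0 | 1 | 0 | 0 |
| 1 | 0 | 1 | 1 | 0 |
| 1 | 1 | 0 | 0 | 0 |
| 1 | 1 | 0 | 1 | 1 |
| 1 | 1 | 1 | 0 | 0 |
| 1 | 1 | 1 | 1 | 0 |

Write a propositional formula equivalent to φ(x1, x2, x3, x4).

φ=1 on 3 inputs: (0,0,1,0), (0,1,1,1), (1,1,0,1). Reading each as a conjunction of literals (¬x1·¬x2·x3·¬x4, ¬x1·x2·x3·x4, x1·x2·¬x3·x4) and taking the OR gives the canonical DNF.

φ(x1, x2, x3, x4) = ((((x1' · x2') · x3) · x4') + (((x1' · x2) · x3) · x4)) + (((x1 · x2) · x3') · x4)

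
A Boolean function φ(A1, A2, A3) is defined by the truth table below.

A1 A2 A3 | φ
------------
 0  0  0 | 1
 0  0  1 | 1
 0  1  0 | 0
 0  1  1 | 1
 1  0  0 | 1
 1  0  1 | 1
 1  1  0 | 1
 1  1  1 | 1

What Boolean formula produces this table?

Only row (0,1,0) gives 0. So φ is 1 everywhere except there — the complement of the minterm ¬A1·A2·¬A3.

φ(A1, A2, A3) = ~((~A1 & A2) & ~A3)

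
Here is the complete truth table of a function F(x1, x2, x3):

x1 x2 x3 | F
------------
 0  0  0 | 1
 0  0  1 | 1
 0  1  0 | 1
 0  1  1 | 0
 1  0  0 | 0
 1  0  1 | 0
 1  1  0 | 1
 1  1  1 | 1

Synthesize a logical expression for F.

F(x1, x2, x3) = ¬((((¬x1 ∧ x2) ∧ x3) ∨ ((x1 ∧ ¬x2) ∧ ¬x3)) ∨ ((x1 ∧ ¬x2) ∧ x3))

The 0-rows are (0,1,1), (1,0,0), (1,0,1). Take each as a conjunction (¬x1·x2·x3, x1·¬x2·¬x3, x1·¬x2·x3), form their disjunction, and complement — that gives a formula that is 1 everywhere F is.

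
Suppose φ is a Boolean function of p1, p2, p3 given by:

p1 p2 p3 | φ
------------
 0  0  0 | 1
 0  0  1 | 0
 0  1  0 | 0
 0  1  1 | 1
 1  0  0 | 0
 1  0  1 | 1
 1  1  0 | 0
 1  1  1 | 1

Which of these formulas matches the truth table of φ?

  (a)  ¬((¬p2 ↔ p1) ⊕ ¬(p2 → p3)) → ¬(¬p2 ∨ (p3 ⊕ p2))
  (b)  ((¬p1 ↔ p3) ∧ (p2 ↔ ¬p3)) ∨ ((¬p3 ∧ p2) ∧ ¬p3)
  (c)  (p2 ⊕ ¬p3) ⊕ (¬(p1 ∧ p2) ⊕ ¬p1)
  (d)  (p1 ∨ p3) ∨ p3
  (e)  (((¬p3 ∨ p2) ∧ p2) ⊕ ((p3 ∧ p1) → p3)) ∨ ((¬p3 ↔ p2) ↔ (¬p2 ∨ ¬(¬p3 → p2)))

c

(a): at (0,0,0) it gives 0, but φ = 1 — eliminated.
(b): at (0,0,0) it gives 0, but φ = 1 — eliminated.
(d): at (0,0,0) it gives 0, but φ = 1 — eliminated.
(e): at (0,0,1) it gives 1, but φ = 0 — eliminated.
Only (c) survives; checking it on all 8 rows confirms it matches φ.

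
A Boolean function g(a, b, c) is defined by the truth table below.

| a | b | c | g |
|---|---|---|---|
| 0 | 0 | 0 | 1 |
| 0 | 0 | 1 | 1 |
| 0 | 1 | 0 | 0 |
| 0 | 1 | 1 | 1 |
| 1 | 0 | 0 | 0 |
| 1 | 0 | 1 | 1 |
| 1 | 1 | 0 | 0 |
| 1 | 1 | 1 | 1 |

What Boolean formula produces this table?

g(a, b, c) = ~((((~a & b) & ~c) | ((a & ~b) & ~c)) | ((a & b) & ~c))

There are just 3 zero rows: (0,1,0), (1,0,0), (1,1,0). Their minterms are ¬a·b·¬c, a·¬b·¬c, a·b·¬c; the OR of those covers precisely the 0-outputs, and negating it yields g.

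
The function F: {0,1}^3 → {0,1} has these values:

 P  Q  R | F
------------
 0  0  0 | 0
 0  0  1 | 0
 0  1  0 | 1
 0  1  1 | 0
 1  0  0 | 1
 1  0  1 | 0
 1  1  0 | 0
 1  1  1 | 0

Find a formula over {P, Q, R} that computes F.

The 1-rows are (0,1,0), (1,0,0). Each contributes one minterm — ¬P·Q·¬R; P·¬Q·¬R — and their disjunction is a sum-of-products form of F.

F(P, Q, R) = ((NOT P AND Q) AND NOT R) OR ((P AND NOT Q) AND NOT R)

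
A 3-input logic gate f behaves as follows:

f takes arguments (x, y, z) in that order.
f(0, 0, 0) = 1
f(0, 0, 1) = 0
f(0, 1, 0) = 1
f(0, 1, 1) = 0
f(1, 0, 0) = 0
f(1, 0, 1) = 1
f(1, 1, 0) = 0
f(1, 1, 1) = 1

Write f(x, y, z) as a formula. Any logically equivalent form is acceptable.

Collect the rows where f=1 — (0,0,0), (0,1,0), (1,0,1), (1,1,1) — and write one minterm per row: ¬x·¬y·¬z, ¬x·y·¬z, x·¬y·z, x·y·z. Their union (logical OR) reproduces the table exactly.

f(x, y, z) = ((((not x and not y) and not z) or ((not x and y) and not z)) or ((x and not y) and z)) or ((x and y) and z)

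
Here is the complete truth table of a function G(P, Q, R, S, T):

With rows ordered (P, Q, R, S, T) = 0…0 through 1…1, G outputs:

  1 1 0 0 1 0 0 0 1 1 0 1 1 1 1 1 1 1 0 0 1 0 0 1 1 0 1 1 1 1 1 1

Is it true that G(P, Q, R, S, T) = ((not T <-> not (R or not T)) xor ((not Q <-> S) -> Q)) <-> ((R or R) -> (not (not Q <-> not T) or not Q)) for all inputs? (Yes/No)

Evaluate ((not T <-> not (R or not T)) xor ((not Q <-> S) -> Q)) <-> ((R or R) -> (not (not Q <-> not T) or not Q)) on each row and compare to G:
  P=0, Q=0, R=0, S=0, T=0: formula gives 1, G = 1 ✓
  P=0, Q=0, R=0, S=0, T=1: formula gives 1, G = 1 ✓
  P=0, Q=0, R=0, S=1, T=0: formula gives 0, G = 0 ✓
  P=0, Q=0, R=0, S=1, T=1: formula gives 0, G = 0 ✓
  …
  P=0, Q=0, R=1, S=1, T=1: formula gives 1, but G = 0 ✗
Since they disagree at (0,0,1,1,1), the expression is not a correct formula for G.

No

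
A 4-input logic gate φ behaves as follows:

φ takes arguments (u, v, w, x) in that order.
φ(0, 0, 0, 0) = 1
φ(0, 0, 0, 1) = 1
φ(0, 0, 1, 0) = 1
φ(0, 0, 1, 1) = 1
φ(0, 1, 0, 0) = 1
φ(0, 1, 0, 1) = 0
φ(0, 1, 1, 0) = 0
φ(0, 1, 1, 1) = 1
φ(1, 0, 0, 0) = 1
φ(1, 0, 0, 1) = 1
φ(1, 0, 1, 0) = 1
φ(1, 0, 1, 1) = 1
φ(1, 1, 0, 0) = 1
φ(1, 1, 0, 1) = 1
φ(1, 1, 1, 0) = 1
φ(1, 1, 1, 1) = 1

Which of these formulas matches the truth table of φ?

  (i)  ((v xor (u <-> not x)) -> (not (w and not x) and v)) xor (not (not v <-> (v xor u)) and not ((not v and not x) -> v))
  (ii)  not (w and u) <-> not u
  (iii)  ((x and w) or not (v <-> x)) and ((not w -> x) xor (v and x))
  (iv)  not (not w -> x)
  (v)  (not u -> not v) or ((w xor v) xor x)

v

(i) disagrees with φ on (0,0,0,0) (formula → 0, table → 1); rule it out.
(ii) disagrees with φ on (0,1,0,1) (formula → 1, table → 0); rule it out.
(iii) disagrees with φ on (0,0,0,0) (formula → 0, table → 1); rule it out.
(iv) disagrees with φ on (0,0,0,1) (formula → 0, table → 1); rule it out.
Only (v) survives; checking it on all 16 rows confirms it matches φ.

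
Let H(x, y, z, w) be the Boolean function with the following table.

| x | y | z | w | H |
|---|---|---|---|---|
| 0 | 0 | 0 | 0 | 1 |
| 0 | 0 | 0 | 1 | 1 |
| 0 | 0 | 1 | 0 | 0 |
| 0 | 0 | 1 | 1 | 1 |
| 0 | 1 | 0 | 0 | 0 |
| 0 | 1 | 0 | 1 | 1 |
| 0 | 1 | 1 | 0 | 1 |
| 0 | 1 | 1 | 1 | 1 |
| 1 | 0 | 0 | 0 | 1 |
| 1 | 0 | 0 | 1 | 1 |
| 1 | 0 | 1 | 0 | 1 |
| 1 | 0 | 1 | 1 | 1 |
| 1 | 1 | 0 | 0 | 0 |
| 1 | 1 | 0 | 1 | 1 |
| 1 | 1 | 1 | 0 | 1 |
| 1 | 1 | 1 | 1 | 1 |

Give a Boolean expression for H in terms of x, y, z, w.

H is 0 on only 3 rows — (0,0,1,0), (0,1,0,0), (1,1,0,0). Writing each as a minterm (¬x·¬y·z·¬w, ¬x·y·¬z·¬w, x·y·¬z·¬w) and OR-ing them characterizes exactly where H=0, so H is the negation of that disjunction.

H(x, y, z, w) = ¬(((((¬x ∧ ¬y) ∧ z) ∧ ¬w) ∨ (((¬x ∧ y) ∧ ¬z) ∧ ¬w)) ∨ (((x ∧ y) ∧ ¬z) ∧ ¬w))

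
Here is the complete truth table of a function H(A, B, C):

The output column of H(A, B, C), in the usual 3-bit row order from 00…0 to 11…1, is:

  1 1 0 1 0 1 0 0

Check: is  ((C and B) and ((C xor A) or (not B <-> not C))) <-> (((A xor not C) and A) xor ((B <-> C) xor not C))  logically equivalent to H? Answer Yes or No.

No

Evaluate ((C and B) and ((C xor A) or (not B <-> not C))) <-> (((A xor not C) and A) xor ((B <-> C) xor not C)) on each row and compare to H:
  A=0, B=0, C=0: formula gives 1, H = 1 ✓
  A=0, B=0, C=1: formula gives 1, H = 1 ✓
  A=0, B=1, C=0: formula gives 0, H = 0 ✓
  A=0, B=1, C=1: formula gives 1, H = 1 ✓
  A=1, B=0, C=0: formula gives 1, but H = 0 ✗
A single disagreement suffices: at (1,0,0) they differ, so the formula does not compute H.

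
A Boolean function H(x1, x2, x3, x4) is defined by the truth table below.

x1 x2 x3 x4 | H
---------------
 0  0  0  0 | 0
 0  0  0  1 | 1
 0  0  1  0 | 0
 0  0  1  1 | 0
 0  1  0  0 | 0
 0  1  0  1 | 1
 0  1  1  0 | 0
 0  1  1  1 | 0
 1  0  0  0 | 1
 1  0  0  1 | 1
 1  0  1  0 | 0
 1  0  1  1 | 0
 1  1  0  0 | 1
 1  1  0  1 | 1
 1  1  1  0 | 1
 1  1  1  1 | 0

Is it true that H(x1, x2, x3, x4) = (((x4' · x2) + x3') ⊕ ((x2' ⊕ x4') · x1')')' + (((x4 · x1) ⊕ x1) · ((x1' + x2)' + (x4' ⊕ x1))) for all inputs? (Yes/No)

No

Check the formula against H row by row:
  x1=0, x2=0, x3=0, x4=0: formula gives 1, but H = 0 ✗
A single disagreement suffices: at (0,0,0,0) they differ, so the formula does not compute H.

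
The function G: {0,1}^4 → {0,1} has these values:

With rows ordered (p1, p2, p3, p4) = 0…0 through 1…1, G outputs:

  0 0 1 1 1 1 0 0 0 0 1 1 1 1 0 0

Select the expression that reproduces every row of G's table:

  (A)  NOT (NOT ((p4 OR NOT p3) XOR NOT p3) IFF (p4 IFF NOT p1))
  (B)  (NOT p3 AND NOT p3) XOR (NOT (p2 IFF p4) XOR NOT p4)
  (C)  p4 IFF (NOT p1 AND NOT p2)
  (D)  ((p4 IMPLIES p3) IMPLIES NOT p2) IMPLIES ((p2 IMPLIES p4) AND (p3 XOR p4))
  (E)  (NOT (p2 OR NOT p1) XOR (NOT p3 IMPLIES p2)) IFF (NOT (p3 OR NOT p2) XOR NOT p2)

(A) fails at (0,0,0,0): the formula yields 1, G is 0.
(C) fails at (0,0,0,1): the formula yields 1, G is 0.
(D) fails at (0,0,0,1): the formula yields 1, G is 0.
(E) fails at (1,0,0,0): the formula yields 1, G is 0.
Only (B) survives; checking it on all 16 rows confirms it matches G.

B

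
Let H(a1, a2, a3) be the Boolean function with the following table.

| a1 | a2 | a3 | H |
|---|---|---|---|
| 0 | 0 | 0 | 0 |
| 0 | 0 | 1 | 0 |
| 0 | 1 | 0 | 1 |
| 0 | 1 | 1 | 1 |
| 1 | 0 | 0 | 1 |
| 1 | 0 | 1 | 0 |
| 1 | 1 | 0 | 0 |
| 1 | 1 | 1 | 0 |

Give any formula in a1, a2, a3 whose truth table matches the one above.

Collect the rows where H=1 — (0,1,0), (0,1,1), (1,0,0) — and write one minterm per row: ¬a1·a2·¬a3, ¬a1·a2·a3, a1·¬a2·¬a3. Their union (logical OR) reproduces the table exactly.

H(a1, a2, a3) = (((not a1 and a2) and not a3) or ((not a1 and a2) and a3)) or ((a1 and not a2) and not a3)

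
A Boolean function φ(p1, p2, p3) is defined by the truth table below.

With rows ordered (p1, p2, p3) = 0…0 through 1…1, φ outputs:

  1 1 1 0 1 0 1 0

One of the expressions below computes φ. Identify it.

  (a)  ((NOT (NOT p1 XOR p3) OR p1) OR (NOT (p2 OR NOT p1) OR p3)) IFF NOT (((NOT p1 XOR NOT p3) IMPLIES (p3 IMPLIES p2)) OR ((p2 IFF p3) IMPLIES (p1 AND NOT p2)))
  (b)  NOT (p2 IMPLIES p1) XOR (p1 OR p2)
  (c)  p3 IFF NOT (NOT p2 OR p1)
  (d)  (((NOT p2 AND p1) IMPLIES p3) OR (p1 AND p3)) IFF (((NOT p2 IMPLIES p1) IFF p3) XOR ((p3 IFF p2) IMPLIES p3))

(a) disagrees with φ on (0,0,1) (formula → 0, table → 1); rule it out.
(b) disagrees with φ on (0,0,0) (formula → 0, table → 1); rule it out.
(c) disagrees with φ on (0,0,1) (formula → 0, table → 1); rule it out.
That leaves (d). Evaluating it on every row reproduces the table of φ exactly.

d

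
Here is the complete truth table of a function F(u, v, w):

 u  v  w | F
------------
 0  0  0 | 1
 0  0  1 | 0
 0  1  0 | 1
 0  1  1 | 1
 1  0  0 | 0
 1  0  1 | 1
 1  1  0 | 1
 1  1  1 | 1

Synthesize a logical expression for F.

F(u, v, w) = ¬(((¬u ∧ ¬v) ∧ w) ∨ ((u ∧ ¬v) ∧ ¬w))

The 0-rows are (0,0,1), (1,0,0). Take each as a conjunction (¬u·¬v·w, u·¬v·¬w), form their disjunction, and complement — that gives a formula that is 1 everywhere F is.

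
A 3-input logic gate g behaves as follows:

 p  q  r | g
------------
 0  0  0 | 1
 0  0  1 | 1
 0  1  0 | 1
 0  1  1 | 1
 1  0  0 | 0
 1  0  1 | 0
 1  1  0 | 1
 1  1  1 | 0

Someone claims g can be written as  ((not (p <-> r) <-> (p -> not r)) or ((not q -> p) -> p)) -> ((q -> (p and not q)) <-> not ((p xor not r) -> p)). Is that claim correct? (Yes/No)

Check the formula against g row by row:
  p=0, q=0, r=0: formula gives 1, g = 1 ✓
  p=0, q=0, r=1: formula gives 0, but g = 1 ✗
Since they disagree at (0,0,1), the expression is not a correct formula for g.

No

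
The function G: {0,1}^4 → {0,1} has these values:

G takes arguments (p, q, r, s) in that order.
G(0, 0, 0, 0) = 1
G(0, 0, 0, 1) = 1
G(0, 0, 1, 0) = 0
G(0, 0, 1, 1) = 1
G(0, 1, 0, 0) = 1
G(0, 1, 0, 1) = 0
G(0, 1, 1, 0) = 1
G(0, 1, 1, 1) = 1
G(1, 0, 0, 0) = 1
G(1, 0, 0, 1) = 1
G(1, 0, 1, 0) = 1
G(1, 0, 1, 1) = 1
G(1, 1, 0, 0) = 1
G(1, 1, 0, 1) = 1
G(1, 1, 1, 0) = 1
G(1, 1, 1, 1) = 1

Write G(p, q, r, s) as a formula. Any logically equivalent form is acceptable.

G(p, q, r, s) = NOT ((((NOT p AND NOT q) AND r) AND NOT s) OR (((NOT p AND q) AND NOT r) AND s))

There are just 2 zero rows: (0,0,1,0), (0,1,0,1). Their minterms are ¬p·¬q·r·¬s, ¬p·q·¬r·s; the OR of those covers precisely the 0-outputs, and negating it yields G.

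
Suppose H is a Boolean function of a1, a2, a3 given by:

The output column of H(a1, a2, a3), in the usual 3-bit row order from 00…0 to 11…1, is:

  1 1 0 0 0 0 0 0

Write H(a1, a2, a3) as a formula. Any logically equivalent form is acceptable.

H(a1, a2, a3) = ((~a1 & ~a2) & ~a3) | ((~a1 & ~a2) & a3)

Collect the rows where H=1 — (0,0,0), (0,0,1) — and write one minterm per row: ¬a1·¬a2·¬a3, ¬a1·¬a2·a3. Their union (logical OR) reproduces the table exactly.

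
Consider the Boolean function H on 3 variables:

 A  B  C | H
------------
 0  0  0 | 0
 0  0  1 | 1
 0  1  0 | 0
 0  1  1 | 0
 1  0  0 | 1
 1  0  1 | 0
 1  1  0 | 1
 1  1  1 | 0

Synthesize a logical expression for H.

H(A, B, C) = (((¬A ∧ ¬B) ∧ C) ∨ ((A ∧ ¬B) ∧ ¬C)) ∨ ((A ∧ B) ∧ ¬C)

Collect the rows where H=1 — (0,0,1), (1,0,0), (1,1,0) — and write one minterm per row: ¬A·¬B·C, A·¬B·¬C, A·B·¬C. Their union (logical OR) reproduces the table exactly.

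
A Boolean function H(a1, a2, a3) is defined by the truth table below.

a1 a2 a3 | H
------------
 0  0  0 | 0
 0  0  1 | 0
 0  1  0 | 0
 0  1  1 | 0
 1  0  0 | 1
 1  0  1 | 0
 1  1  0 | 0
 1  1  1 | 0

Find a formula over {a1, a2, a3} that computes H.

H is 1 on exactly one input, (1,0,0), whose minterm is a1·¬a2·¬a3. So H is just that conjunction.

H(a1, a2, a3) = (a1 and not a2) and not a3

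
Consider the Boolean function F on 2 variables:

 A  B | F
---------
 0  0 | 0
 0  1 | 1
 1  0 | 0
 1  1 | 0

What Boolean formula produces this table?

F(A, B) = ~A & B

1 only at (0,1): NOT A AND B.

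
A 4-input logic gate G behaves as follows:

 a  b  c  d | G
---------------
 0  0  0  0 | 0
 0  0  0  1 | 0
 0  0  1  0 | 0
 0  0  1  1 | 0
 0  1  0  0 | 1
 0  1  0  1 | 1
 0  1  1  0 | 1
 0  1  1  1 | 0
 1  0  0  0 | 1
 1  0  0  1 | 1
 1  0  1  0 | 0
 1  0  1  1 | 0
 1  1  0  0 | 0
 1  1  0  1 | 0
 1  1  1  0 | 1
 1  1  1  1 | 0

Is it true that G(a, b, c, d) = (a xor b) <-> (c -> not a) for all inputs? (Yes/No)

Check the formula against G row by row:
  a=0, b=0, c=0, d=0: formula gives 0, G = 0 ✓
  a=0, b=0, c=0, d=1: formula gives 0, G = 0 ✓
  a=0, b=0, c=1, d=0: formula gives 0, G = 0 ✓
  a=0, b=0, c=1, d=1: formula gives 0, G = 0 ✓
  …
  a=0, b=1, c=1, d=1: formula gives 1, but G = 0 ✗
Since they disagree at (0,1,1,1), the expression is not a correct formula for G.

No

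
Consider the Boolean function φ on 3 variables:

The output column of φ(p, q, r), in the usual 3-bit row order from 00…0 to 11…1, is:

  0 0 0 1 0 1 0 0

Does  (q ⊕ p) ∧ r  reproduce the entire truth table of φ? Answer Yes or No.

Test each input against both φ and the formula:
  p=0, q=0, r=0: formula gives 0, φ = 0 ✓
  p=0, q=0, r=1: formula gives 0, φ = 0 ✓
  p=0, q=1, r=0: formula gives 0, φ = 0 ✓
  p=0, q=1, r=1: formula gives 1, φ = 1 ✓
  p=1, q=0, r=0: formula gives 0, φ = 0 ✓
  … (the remaining 3 rows also agree.)
Every row agrees, so the formula is equivalent.

Yes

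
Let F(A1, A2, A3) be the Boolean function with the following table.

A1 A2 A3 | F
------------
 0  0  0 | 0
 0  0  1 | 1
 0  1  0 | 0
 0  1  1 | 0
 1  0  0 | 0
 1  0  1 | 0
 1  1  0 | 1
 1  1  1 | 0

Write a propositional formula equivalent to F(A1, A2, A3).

F(A1, A2, A3) = ((NOT A1 AND NOT A2) AND A3) OR ((A1 AND A2) AND NOT A3)

The 1-rows are (0,0,1), (1,1,0). Each contributes one minterm — ¬A1·¬A2·A3; A1·A2·¬A3 — and their disjunction is a sum-of-products form of F.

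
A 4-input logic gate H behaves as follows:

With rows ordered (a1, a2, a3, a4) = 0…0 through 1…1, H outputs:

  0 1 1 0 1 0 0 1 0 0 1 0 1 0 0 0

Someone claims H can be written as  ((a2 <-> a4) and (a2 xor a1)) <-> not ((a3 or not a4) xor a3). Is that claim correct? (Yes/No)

Evaluate ((a2 <-> a4) and (a2 xor a1)) <-> not ((a3 or not a4) xor a3) on each row and compare to H:
  a1=0, a2=0, a3=0, a4=0: formula gives 1, but H = 0 ✗
Row (0,0,0,0) is a counterexample, so the formula is not equivalent to H.

No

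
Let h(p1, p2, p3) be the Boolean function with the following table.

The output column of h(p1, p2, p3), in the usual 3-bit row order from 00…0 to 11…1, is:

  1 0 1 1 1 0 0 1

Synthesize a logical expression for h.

h(p1, p2, p3) = not ((((not p1 and not p2) and p3) or ((p1 and not p2) and p3)) or ((p1 and p2) and not p3))

There are just 3 zero rows: (0,0,1), (1,0,1), (1,1,0). Their minterms are ¬p1·¬p2·p3, p1·¬p2·p3, p1·p2·¬p3; the OR of those covers precisely the 0-outputs, and negating it yields h.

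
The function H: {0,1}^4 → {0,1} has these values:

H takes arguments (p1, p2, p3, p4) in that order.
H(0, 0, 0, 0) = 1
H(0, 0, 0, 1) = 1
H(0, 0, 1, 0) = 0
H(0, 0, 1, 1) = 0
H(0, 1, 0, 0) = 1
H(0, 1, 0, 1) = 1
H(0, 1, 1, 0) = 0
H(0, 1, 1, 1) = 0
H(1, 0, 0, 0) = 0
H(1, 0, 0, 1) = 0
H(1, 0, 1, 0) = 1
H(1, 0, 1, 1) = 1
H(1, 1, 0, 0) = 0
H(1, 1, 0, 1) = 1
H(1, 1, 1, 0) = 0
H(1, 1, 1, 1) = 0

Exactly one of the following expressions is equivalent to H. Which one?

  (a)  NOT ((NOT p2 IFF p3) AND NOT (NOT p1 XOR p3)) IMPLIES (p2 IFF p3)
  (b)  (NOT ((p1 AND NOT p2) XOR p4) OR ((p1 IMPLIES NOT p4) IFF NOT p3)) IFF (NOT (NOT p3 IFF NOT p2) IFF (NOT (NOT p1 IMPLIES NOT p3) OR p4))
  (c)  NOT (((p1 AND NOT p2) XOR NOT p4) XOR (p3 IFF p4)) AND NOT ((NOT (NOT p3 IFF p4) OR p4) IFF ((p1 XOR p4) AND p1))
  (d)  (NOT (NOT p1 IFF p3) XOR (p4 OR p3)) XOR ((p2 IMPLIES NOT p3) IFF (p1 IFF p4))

(a): at (0,0,1,0) it gives 1, but H = 0 — eliminated.
(b): at (0,0,0,1) it gives 0, but H = 1 — eliminated.
(d): at (0,0,0,0) it gives 0, but H = 1 — eliminated.
(c) is the remaining candidate, and it agrees with H on all 16 inputs.

c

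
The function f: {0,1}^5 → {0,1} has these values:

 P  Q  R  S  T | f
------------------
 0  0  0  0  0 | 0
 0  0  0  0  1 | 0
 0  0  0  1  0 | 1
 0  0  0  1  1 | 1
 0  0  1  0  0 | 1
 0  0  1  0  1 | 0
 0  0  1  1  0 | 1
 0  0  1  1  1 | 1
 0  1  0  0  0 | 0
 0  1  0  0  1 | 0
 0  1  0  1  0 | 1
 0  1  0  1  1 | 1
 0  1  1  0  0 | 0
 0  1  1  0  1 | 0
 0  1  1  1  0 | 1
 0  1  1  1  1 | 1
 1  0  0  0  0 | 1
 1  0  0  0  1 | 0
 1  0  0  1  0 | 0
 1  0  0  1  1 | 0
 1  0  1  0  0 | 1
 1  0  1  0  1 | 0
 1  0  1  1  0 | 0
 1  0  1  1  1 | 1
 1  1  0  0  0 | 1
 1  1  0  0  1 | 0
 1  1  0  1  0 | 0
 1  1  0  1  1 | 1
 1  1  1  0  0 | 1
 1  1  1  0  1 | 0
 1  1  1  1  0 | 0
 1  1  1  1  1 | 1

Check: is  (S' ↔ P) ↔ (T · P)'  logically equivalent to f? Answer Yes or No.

Check the formula against f row by row:
  P=0, Q=0, R=0, S=0, T=0: formula gives 0, f = 0 ✓
  P=0, Q=0, R=0, S=0, T=1: formula gives 0, f = 0 ✓
  P=0, Q=0, R=0, S=1, T=0: formula gives 1, f = 1 ✓
  P=0, Q=0, R=0, S=1, T=1: formula gives 1, f = 1 ✓
  P=0, Q=0, R=1, S=0, T=0: formula gives 0, but f = 1 ✗
Since they disagree at (0,0,1,0,0), the expression is not a correct formula for f.

No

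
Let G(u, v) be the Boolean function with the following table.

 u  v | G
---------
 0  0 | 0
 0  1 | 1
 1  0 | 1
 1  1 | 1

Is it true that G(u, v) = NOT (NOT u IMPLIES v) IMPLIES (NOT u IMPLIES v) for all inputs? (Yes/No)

Yes

Evaluate NOT (NOT u IMPLIES v) IMPLIES (NOT u IMPLIES v) on each row and compare to G:
  u=0, v=0: formula gives 0, G = 0 ✓
  u=0, v=1: formula gives 1, G = 1 ✓
  u=1, v=0: formula gives 1, G = 1 ✓
  u=1, v=1: formula gives 1, G = 1 ✓
No disagreement on any input; they are logically equivalent.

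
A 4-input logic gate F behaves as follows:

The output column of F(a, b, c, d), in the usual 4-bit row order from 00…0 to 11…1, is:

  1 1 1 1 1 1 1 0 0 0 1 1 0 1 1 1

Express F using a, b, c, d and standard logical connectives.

F(a, b, c, d) = ~((((((~a & b) & c) & d) | (((a & ~b) & ~c) & ~d)) | (((a & ~b) & ~c) & d)) | (((a & b) & ~c) & ~d))

There are just 4 zero rows: (0,1,1,1), (1,0,0,0), (1,0,0,1), (1,1,0,0). Their minterms are ¬a·b·c·d, a·¬b·¬c·¬d, a·¬b·¬c·d, a·b·¬c·¬d; the OR of those covers precisely the 0-outputs, and negating it yields F.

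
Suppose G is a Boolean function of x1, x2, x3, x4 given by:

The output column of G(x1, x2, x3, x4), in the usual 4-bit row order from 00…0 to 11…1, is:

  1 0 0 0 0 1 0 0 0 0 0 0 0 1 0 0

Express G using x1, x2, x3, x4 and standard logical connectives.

Collect the rows where G=1 — (0,0,0,0), (0,1,0,1), (1,1,0,1) — and write one minterm per row: ¬x1·¬x2·¬x3·¬x4, ¬x1·x2·¬x3·x4, x1·x2·¬x3·x4. Their union (logical OR) reproduces the table exactly.

G(x1, x2, x3, x4) = ((((¬x1 ∧ ¬x2) ∧ ¬x3) ∧ ¬x4) ∨ (((¬x1 ∧ x2) ∧ ¬x3) ∧ x4)) ∨ (((x1 ∧ x2) ∧ ¬x3) ∧ x4)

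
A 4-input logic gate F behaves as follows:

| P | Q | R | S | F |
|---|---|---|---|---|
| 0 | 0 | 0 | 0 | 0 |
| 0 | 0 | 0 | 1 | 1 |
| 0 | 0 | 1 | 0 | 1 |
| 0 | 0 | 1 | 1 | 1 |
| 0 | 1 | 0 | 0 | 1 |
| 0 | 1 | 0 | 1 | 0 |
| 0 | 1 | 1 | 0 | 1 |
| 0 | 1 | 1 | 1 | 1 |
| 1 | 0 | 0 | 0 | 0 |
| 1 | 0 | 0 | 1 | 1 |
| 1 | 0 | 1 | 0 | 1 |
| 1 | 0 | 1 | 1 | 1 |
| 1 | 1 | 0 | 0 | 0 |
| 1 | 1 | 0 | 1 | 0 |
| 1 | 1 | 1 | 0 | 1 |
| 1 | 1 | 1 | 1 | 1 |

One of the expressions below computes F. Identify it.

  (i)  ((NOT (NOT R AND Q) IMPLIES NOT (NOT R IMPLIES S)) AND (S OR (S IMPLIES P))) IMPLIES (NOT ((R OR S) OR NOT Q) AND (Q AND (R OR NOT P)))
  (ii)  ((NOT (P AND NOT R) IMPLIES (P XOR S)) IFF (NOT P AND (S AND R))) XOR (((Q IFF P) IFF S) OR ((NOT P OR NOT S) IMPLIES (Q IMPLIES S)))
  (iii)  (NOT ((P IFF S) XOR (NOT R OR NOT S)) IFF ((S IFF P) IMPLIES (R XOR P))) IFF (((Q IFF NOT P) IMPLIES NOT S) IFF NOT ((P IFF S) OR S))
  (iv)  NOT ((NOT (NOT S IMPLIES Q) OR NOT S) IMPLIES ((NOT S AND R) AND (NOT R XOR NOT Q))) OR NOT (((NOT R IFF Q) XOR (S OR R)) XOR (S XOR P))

i

(ii) fails at (0,0,1,0): the formula yields 0, F is 1.
(iii) fails at (0,0,0,0): the formula yields 1, F is 0.
(iv) fails at (0,0,0,0): the formula yields 1, F is 0.
Only (i) survives; checking it on all 16 rows confirms it matches F.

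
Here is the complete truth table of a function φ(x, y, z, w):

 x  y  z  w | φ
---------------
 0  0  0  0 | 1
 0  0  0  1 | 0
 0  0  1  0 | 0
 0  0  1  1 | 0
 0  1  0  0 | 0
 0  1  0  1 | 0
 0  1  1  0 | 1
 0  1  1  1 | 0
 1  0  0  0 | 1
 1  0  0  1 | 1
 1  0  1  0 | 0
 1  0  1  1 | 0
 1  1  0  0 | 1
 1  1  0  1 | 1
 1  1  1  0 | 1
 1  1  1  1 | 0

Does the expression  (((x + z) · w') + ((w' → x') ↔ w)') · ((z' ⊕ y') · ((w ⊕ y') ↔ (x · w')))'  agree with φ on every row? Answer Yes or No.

Check the formula against φ row by row:
  x=0, y=0, z=0, w=0: formula gives 1, φ = 1 ✓
  x=0, y=0, z=0, w=1: formula gives 0, φ = 0 ✓
  x=0, y=0, z=1, w=0: formula gives 1, but φ = 0 ✗
Row (0,0,1,0) is a counterexample, so the formula is not equivalent to φ.

No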